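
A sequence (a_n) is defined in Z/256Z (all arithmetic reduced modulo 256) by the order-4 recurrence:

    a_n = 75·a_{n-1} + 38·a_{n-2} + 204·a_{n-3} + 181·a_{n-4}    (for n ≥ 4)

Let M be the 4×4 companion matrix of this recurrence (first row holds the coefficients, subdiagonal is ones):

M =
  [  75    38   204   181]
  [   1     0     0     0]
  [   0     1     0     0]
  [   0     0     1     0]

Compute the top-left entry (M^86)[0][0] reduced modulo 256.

(M^86)[0][0] is the top entry after applying M 86 times to the unit state (1, 0, 0, 0). Equivalently it is h_{89} for the auxiliary sequence (h_n) obeying the same recurrence with h_3 = 1 and h_i = 0 for 0 ≤ i < 3:
h_4 = 75·1 + 38·0 + 204·0 + 181·0 = 75
h_5 = 75·75 + 38·1 + 204·0 + 181·0 = 31
h_6 = 75·31 + 38·75 + 204·1 + 181·0 = 3
h_7 = 75·3 + 38·31 + 204·75 + 181·1 = 244
h_8 = 75·244 + 38·3 + 204·31 + 181·75 = 169
h_9 = 75·169 + 38·244 + 204·3 + 181·31 = 10
h_10 = 75·10 + 38·169 + 204·244 + 181·3 = 147
h_11 = 75·147 + 38·10 + 204·169 + 181·244 = 189
h_12 = 75·189 + 38·147 + 204·10 + 181·169 = 166
h_13 = 75·166 + 38·189 + 204·147 + 181·10 = 230
h_14 = 75·230 + 38·166 + 204·189 + 181·147 = 145
h_15 = 75·145 + 38·230 + 204·166 + 181·189 = 136
h_16 = 75·136 + 38·145 + 204·230 + 181·166 = 4
h_17 = 75·4 + 38·136 + 204·145 + 181·230 = 134
h_18 = 75·134 + 38·4 + 204·136 + 181·145 = 191
h_19 = 75·191 + 38·134 + 204·4 + 181·136 = 49
h_20 = 75·49 + 38·191 + 204·134 + 181·4 = 81
h_21 = 75·81 + 38·49 + 204·191 + 181·134 = 243
h_22 = 75·243 + 38·81 + 204·49 + 181·191 = 78
h_23 = 75·78 + 38·243 + 204·81 + 181·49 = 29
h_24 = 75·29 + 38·78 + 204·243 + 181·81 = 252
h_25 = 75·252 + 38·29 + 204·78 + 181·243 = 25
h_26 = 75·25 + 38·252 + 204·29 + 181·78 = 253
h_27 = 75·253 + 38·25 + 204·252 + 181·29 = 38
h_28 = 75·38 + 38·253 + 204·25 + 181·252 = 200
h_29 = 75·200 + 38·38 + 204·253 + 181·25 = 133
h_30 = 75·133 + 38·200 + 204·38 + 181·253 = 208
h_31 = 75·208 + 38·133 + 204·200 + 181·38 = 236
h_32 = 75·236 + 38·208 + 204·133 + 181·200 = 104
h_33 = 75·104 + 38·236 + 204·208 + 181·133 = 73
h_34 = 75·73 + 38·104 + 204·236 + 181·208 = 243
h_35 = 75·243 + 38·73 + 204·104 + 181·236 = 195
h_36 = 75·195 + 38·243 + 204·73 + 181·104 = 231
h_37 = 75·231 + 38·195 + 204·243 + 181·73 = 224
h_38 = 75·224 + 38·231 + 204·195 + 181·243 = 29
h_39 = 75·29 + 38·224 + 204·231 + 181·195 = 178
h_40 = 75·178 + 38·29 + 204·224 + 181·231 = 71
h_41 = 75·71 + 38·178 + 204·29 + 181·224 = 181
h_42 = 75·181 + 38·71 + 204·178 + 181·29 = 234
h_43 = 75·234 + 38·181 + 204·71 + 181·178 = 218
h_44 = 75·218 + 38·234 + 204·181 + 181·71 = 9
h_45 = 75·9 + 38·218 + 204·234 + 181·181 = 112
h_46 = 75·112 + 38·9 + 204·218 + 181·234 = 80
h_47 = 75·80 + 38·112 + 204·9 + 181·218 = 94
h_48 = 75·94 + 38·80 + 204·112 + 181·9 = 7
h_49 = 75·7 + 38·94 + 204·80 + 181·112 = 241
h_50 = 75·241 + 38·7 + 204·94 + 181·80 = 29
h_51 = 75·29 + 38·241 + 204·7 + 181·94 = 79
h_52 = 75·79 + 38·29 + 204·241 + 181·7 = 114
h_53 = 75·114 + 38·79 + 204·29 + 181·241 = 161
h_54 = 75·161 + 38·114 + 204·79 + 181·29 = 140
h_55 = 75·140 + 38·161 + 204·114 + 181·79 = 157
h_56 = 75·157 + 38·140 + 204·161 + 181·114 = 173
h_57 = 75·173 + 38·157 + 204·140 + 181·161 = 98
h_58 = 75·98 + 38·173 + 204·157 + 181·140 = 124
h_59 = 75·124 + 38·98 + 204·173 + 181·157 = 189
h_60 = 75·189 + 38·124 + 204·98 + 181·173 = 48
h_61 = 75·48 + 38·189 + 204·124 + 181·98 = 56
h_62 = 75·56 + 38·48 + 204·189 + 181·124 = 208
h_63 = 75·208 + 38·56 + 204·48 + 181·189 = 33
h_64 = 75·33 + 38·208 + 204·56 + 181·48 = 27
h_65 = 75·27 + 38·33 + 204·208 + 181·56 = 39
h_66 = 75·39 + 38·27 + 204·33 + 181·208 = 203
h_67 = 75·203 + 38·39 + 204·27 + 181·33 = 28
h_68 = 75·28 + 38·203 + 204·39 + 181·27 = 129
h_69 = 75·129 + 38·28 + 204·203 + 181·39 = 74
h_70 = 75·74 + 38·129 + 204·28 + 181·203 = 171
h_71 = 75·171 + 38·74 + 204·129 + 181·28 = 173
h_72 = 75·173 + 38·171 + 204·74 + 181·129 = 62
h_73 = 75·62 + 38·173 + 204·171 + 181·74 = 110
h_74 = 75·110 + 38·62 + 204·173 + 181·171 = 49
h_75 = 75·49 + 38·110 + 204·62 + 181·173 = 104
h_76 = 75·104 + 38·49 + 204·110 + 181·62 = 60
h_77 = 75·60 + 38·104 + 204·49 + 181·110 = 214
h_78 = 75·214 + 38·60 + 204·104 + 181·49 = 31
h_79 = 75·31 + 38·214 + 204·60 + 181·104 = 49
h_80 = 75·49 + 38·31 + 204·214 + 181·60 = 233
h_81 = 75·233 + 38·49 + 204·31 + 181·214 = 139
h_82 = 75·139 + 38·233 + 204·49 + 181·31 = 70
h_83 = 75·70 + 38·139 + 204·233 + 181·49 = 117
h_84 = 75·117 + 38·70 + 204·139 + 181·233 = 44
h_85 = 75·44 + 38·117 + 204·70 + 181·139 = 81
h_86 = 75·81 + 38·44 + 204·117 + 181·70 = 253
h_87 = 75·253 + 38·81 + 204·44 + 181·117 = 238
h_88 = 75·238 + 38·253 + 204·81 + 181·44 = 240
h_89 = 75·240 + 38·238 + 204·253 + 181·81 = 133

133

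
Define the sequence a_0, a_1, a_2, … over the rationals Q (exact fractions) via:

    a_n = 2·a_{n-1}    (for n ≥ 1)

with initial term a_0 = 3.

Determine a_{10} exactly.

a_1 = 2·3 = 6
a_2 = 2·6 = 12
a_3 = 2·12 = 24
a_4 = 2·24 = 48
a_5 = 2·48 = 96
a_6 = 2·96 = 192
a_7 = 2·192 = 384
a_8 = 2·384 = 768
a_9 = 2·768 = 1536
a_10 = 2·1536 = 3072

3072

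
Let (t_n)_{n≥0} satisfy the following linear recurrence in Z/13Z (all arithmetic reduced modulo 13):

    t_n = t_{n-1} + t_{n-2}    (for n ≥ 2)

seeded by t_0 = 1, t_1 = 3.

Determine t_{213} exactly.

6

t_2 = 1·3 + 1·1 = 4
t_3 = 1·4 + 1·3 = 7
t_4 = 1·7 + 1·4 = 11
t_5 = 1·11 + 1·7 = 5
t_6 = 1·5 + 1·11 = 3
t_7 = 1·3 + 1·5 = 8
t_8 = 1·8 + 1·3 = 11
t_9 = 1·11 + 1·8 = 6
t_10 = 1·6 + 1·11 = 4
t_11 = 1·4 + 1·6 = 10
t_12 = 1·10 + 1·4 = 1
t_13 = 1·1 + 1·10 = 11
t_14 = 1·11 + 1·1 = 12
t_15 = 1·12 + 1·11 = 10
t_16 = 1·10 + 1·12 = 9
t_17 = 1·9 + 1·10 = 6
t_18 = 1·6 + 1·9 = 2
t_19 = 1·2 + 1·6 = 8
t_20 = 1·8 + 1·2 = 10
t_21 = 1·10 + 1·8 = 5
t_22 = 1·5 + 1·10 = 2
t_23 = 1·2 + 1·5 = 7
t_24 = 1·7 + 1·2 = 9
t_25 = 1·9 + 1·7 = 3
t_26 = 1·3 + 1·9 = 12
t_27 = 1·12 + 1·3 = 2
t_28 = 1·2 + 1·12 = 1
t_29 = 1·1 + 1·2 = 3
(t_28, t_29) = (1, 3) = (t_0, t_1), so the sequence has period 28.
213 ≡ 17 (mod 28), hence t_213 = t_17 = 6.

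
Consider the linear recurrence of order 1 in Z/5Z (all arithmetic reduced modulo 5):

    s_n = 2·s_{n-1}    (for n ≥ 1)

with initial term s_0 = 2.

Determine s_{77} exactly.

4

s_1 = 2·2 = 4
s_2 = 2·4 = 3
s_3 = 2·3 = 1
s_4 = 2·1 = 2
(s_4) = (2) = (s_0), so the sequence has period 4.
77 ≡ 1 (mod 4), hence s_77 = s_1 = 4.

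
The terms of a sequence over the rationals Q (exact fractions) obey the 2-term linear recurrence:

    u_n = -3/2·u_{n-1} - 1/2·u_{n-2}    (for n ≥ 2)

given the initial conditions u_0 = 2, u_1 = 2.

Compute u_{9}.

383/64

u_2 = -3/2·2 + -1/2·2 = -4
u_3 = -3/2·-4 + -1/2·2 = 5
u_4 = -3/2·5 + -1/2·-4 = -11/2
u_5 = -3/2·-11/2 + -1/2·5 = 23/4
u_6 = -3/2·23/4 + -1/2·-11/2 = -47/8
u_7 = -3/2·-47/8 + -1/2·23/4 = 95/16
u_8 = -3/2·95/16 + -1/2·-47/8 = -191/32
u_9 = -3/2·-191/32 + -1/2·95/16 = 383/64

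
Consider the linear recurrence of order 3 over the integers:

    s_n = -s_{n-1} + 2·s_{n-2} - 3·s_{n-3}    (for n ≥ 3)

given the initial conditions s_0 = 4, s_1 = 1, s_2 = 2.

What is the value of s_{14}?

s_3 = -1·2 + 2·1 + -3·4 = -12
s_4 = -1·-12 + 2·2 + -3·1 = 13
s_5 = -1·13 + 2·-12 + -3·2 = -43
s_6 = -1·-43 + 2·13 + -3·-12 = 105
s_7 = -1·105 + 2·-43 + -3·13 = -230
s_8 = -1·-230 + 2·105 + -3·-43 = 569
s_9 = -1·569 + 2·-230 + -3·105 = -1344
s_10 = -1·-1344 + 2·569 + -3·-230 = 3172
s_11 = -1·3172 + 2·-1344 + -3·569 = -7567
s_12 = -1·-7567 + 2·3172 + -3·-1344 = 17943
s_13 = -1·17943 + 2·-7567 + -3·3172 = -42593
s_14 = -1·-42593 + 2·17943 + -3·-7567 = 101180

101180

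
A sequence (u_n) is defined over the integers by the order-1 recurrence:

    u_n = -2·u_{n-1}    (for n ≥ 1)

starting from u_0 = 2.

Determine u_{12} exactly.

u_1 = -2·2 = -4
u_2 = -2·-4 = 8
u_3 = -2·8 = -16
u_4 = -2·-16 = 32
u_5 = -2·32 = -64
u_6 = -2·-64 = 128
u_7 = -2·128 = -256
u_8 = -2·-256 = 512
u_9 = -2·512 = -1024
u_10 = -2·-1024 = 2048
u_11 = -2·2048 = -4096
u_12 = -2·-4096 = 8192

8192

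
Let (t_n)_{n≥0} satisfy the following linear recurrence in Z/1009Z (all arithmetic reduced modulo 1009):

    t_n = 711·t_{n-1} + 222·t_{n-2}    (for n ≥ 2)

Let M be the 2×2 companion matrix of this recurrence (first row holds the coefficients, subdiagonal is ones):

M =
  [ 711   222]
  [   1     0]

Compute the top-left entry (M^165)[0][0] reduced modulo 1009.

894

(M^165)[0][0] is the top entry after applying M 165 times to the unit state (1, 0). Equivalently it is h_{166} for the auxiliary sequence (h_n) obeying the same recurrence with h_1 = 1 and h_i = 0 for 0 ≤ i < 1:
h_2 = 711·1 + 222·0 = 711
h_3 = 711·711 + 222·1 = 234
h_4 = 711·234 + 222·711 = 327
h_5 = 711·327 + 222·234 = 916
h_6 = 711·916 + 222·327 = 417
h_7 = 711·417 + 222·916 = 384
Continuing the recurrence:
  h_8 = 340;  h_9 = 72;  h_10 = 547;  h_11 = 292;  h_12 = 112;  h_13 = 169
  h_14 = 736;  h_15 = 819;  h_16 = 50;  h_17 = 433;  h_18 = 119;  h_19 = 124
  h_20 = 565;  h_21 = 418;  h_22 = 866;  h_23 = 204;  h_24 = 290;  h_25 = 237
  h_26 = 817;  h_27 = 858;  h_28 = 356;  h_29 = 641;  h_30 = 13;  h_31 = 195
  h_32 = 271;  h_33 = 874;  h_34 = 501;  h_35 = 334;  h_36 = 591;  h_37 = 948
  h_38 = 48;  h_39 = 406;  h_40 = 658;  h_41 = 1002;  h_42 = 848;  h_43 = 10
  h_44 = 629;  h_45 = 434;  h_46 = 216;  h_47 = 701;  h_48 = 494;  h_49 = 338
  h_50 = 872;  h_51 = 836;  h_52 = 960;  h_53 = 412;  h_54 = 543;  h_55 = 280
  h_56 = 782;  h_57 = 654;  h_58 = 910;  h_59 = 133;  h_60 = 946;  h_61 = 877
  h_62 = 125;  h_63 = 40;  h_64 = 695;  h_65 = 543;  h_66 = 548;  h_67 = 629
  h_68 = 808;  h_69 = 763;  h_70 = 434;  h_71 = 703;  h_72 = 871;  h_73 = 435
  h_74 = 165;  h_75 = 986;  h_76 = 97;  h_77 = 294;  h_78 = 516;  h_79 = 292
  h_80 = 293;  h_81 = 717;  h_82 = 712;  h_83 = 475;  h_84 = 370;  h_85 = 235
  h_86 = 2;  h_87 = 115;  h_88 = 480;  h_89 = 543;  h_90 = 241;  h_91 = 296
  h_92 = 609;  h_93 = 265;  h_94 = 733;  h_95 = 827;  h_96 = 27;  h_97 = 991
  h_98 = 259;  h_99 = 551;  h_100 = 254;  h_101 = 216;  h_102 = 92;  h_103 = 356
  h_104 = 101;  h_105 = 502;  h_106 = 969;  h_107 = 266;  h_108 = 644;  h_109 = 328
  h_110 = 828;  h_111 = 629;  h_112 = 410;  h_113 = 305;  h_114 = 130;  h_115 = 718
  h_116 = 552;  h_117 = 954;  h_118 = 701;  h_119 = 872;  h_120 = 702;  h_121 = 532
  h_122 = 335;  h_123 = 112;  h_124 = 634;  h_125 = 399;  h_126 = 657;  h_127 = 755
  h_128 = 575;  h_129 = 296;  h_130 = 91;  h_131 = 252;  h_132 = 601;  h_133 = 953
  h_134 = 778;  h_135 = 911;  h_136 = 120;  h_137 = 1006;  h_138 = 291;  h_139 = 399
  h_140 = 186;  h_141 = 862;  h_142 = 342;  h_143 = 656;  h_144 = 507;  h_145 = 600
  h_146 = 348;  h_147 = 235;  h_148 = 163;  h_149 = 569;  h_150 = 821;  h_151 = 722
  h_152 = 403;  h_153 = 839;  h_154 = 884;  h_155 = 519;  h_156 = 217;  h_157 = 102
  h_158 = 625;  h_159 = 861;  h_160 = 225;  h_161 = 994;  h_162 = 943;  h_163 = 194
  h_164 = 184
h_165 = 711·184 + 222·194 = 344
h_166 = 711·344 + 222·184 = 894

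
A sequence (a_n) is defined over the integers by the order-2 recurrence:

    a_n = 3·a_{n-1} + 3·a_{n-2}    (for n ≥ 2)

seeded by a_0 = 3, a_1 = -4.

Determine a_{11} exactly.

-825471

a_2 = 3·-4 + 3·3 = -3
a_3 = 3·-3 + 3·-4 = -21
a_4 = 3·-21 + 3·-3 = -72
a_5 = 3·-72 + 3·-21 = -279
a_6 = 3·-279 + 3·-72 = -1053
a_7 = 3·-1053 + 3·-279 = -3996
a_8 = 3·-3996 + 3·-1053 = -15147
a_9 = 3·-15147 + 3·-3996 = -57429
a_10 = 3·-57429 + 3·-15147 = -217728
a_11 = 3·-217728 + 3·-57429 = -825471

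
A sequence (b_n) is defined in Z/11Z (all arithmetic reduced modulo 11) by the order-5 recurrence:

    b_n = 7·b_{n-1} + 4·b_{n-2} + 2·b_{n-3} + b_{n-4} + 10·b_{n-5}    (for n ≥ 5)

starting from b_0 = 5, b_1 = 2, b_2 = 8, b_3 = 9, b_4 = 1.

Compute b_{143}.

10

b_5 = 7·1 + 4·9 + 2·8 + 1·2 + 10·5 = 1
b_6 = 7·1 + 4·1 + 2·9 + 1·8 + 10·2 = 2
b_7 = 7·2 + 4·1 + 2·1 + 1·9 + 10·8 = 10
b_8 = 7·10 + 4·2 + 2·1 + 1·1 + 10·9 = 6
b_9 = 7·6 + 4·10 + 2·2 + 1·1 + 10·1 = 9
b_10 = 7·9 + 4·6 + 2·10 + 1·2 + 10·1 = 9
Continuing the recurrence:
  b_11 = 9;  b_12 = 3;  b_13 = 1;  b_14 = 4;  b_15 = 5;  b_16 = 3
  b_17 = 3;  b_18 = 2;  b_19 = 0;  b_20 = 1;  b_21 = 0;  b_22 = 3
  b_23 = 10;  b_24 = 6;  b_25 = 10;  b_26 = 7;  b_27 = 9;  b_28 = 8
  b_29 = 0;  b_30 = 3;  b_31 = 6;  b_32 = 9;  b_33 = 8;  b_34 = 8
  b_35 = 10;  b_36 = 0;  b_37 = 0;  b_38 = 9;  b_39 = 10;  b_40 = 8
  b_41 = 4;  b_42 = 1;  b_43 = 7;  b_44 = 4;  b_45 = 10;  b_46 = 9
  b_47 = 7;  b_48 = 3;  b_49 = 7;  b_50 = 8;  b_51 = 0;  b_52 = 9
  b_53 = 6;  b_54 = 2;  b_55 = 4;  b_56 = 2;  b_57 = 9;  b_58 = 9
  b_59 = 6;  b_60 = 6;  b_61 = 3;  b_62 = 2;  b_63 = 2;  b_64 = 6
  b_65 = 7;  b_66 = 10;  b_67 = 0;  b_68 = 3;  b_69 = 9;  b_70 = 1
  b_71 = 6;  b_72 = 1;  b_73 = 6;  b_74 = 6;  b_75 = 7;  b_76 = 3
  b_77 = 0;  b_78 = 4;  b_79 = 2;  b_80 = 4;  b_81 = 8;  b_82 = 3
  b_83 = 4;  b_84 = 3;  b_85 = 3;  b_86 = 3;  b_87 = 7;  b_88 = 0
  b_89 = 1;  b_90 = 10;  b_91 = 1;  b_92 = 9;  b_93 = 0;  b_94 = 3
  b_95 = 8;  b_96 = 10;  b_97 = 0;  b_98 = 4;  b_99 = 9;  b_100 = 4
  b_101 = 7;  b_102 = 10;  b_103 = 1;  b_104 = 1;  b_105 = 1;  b_106 = 5
  b_107 = 10;  b_108 = 4;  b_109 = 1;  b_110 = 3;  b_111 = 5;  b_112 = 10
  b_113 = 5;  b_114 = 10;  b_115 = 2;  b_116 = 3;  b_117 = 0;  b_118 = 10
  b_119 = 2;  b_120 = 0;  b_121 = 3;  b_122 = 2;  b_123 = 7;  b_124 = 6
  b_125 = 0;  b_126 = 4;  b_127 = 1;  b_128 = 0;  b_129 = 6;  b_130 = 4
  b_131 = 5;  b_132 = 7;  b_133 = 6;  b_134 = 1;  b_135 = 2;  b_136 = 10
  b_137 = 2;  b_138 = 9;  b_139 = 4;  b_140 = 10;  b_141 = 8
b_142 = 7·8 + 4·10 + 2·4 + 1·9 + 10·2 = 1
b_143 = 7·1 + 4·8 + 2·10 + 1·4 + 10·9 = 10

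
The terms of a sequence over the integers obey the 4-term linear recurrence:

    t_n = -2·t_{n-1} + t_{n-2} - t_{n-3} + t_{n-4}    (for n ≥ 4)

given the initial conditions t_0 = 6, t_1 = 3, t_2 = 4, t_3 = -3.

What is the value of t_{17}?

t_4 = -2·-3 + 1·4 + -1·3 + 1·6 = 13
t_5 = -2·13 + 1·-3 + -1·4 + 1·3 = -30
t_6 = -2·-30 + 1·13 + -1·-3 + 1·4 = 80
t_7 = -2·80 + 1·-30 + -1·13 + 1·-3 = -206
t_8 = -2·-206 + 1·80 + -1·-30 + 1·13 = 535
t_9 = -2·535 + 1·-206 + -1·80 + 1·-30 = -1386
t_10 = -2·-1386 + 1·535 + -1·-206 + 1·80 = 3593
t_11 = -2·3593 + 1·-1386 + -1·535 + 1·-206 = -9313
t_12 = -2·-9313 + 1·3593 + -1·-1386 + 1·535 = 24140
t_13 = -2·24140 + 1·-9313 + -1·3593 + 1·-1386 = -62572
t_14 = -2·-62572 + 1·24140 + -1·-9313 + 1·3593 = 162190
t_15 = -2·162190 + 1·-62572 + -1·24140 + 1·-9313 = -420405
t_16 = -2·-420405 + 1·162190 + -1·-62572 + 1·24140 = 1089712
t_17 = -2·1089712 + 1·-420405 + -1·162190 + 1·-62572 = -2824591

-2824591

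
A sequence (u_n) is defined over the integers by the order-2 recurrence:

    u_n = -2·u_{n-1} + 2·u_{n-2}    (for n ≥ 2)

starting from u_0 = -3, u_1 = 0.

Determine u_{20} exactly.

-340288512

u_2 = -2·0 + 2·-3 = -6
u_3 = -2·-6 + 2·0 = 12
u_4 = -2·12 + 2·-6 = -36
u_5 = -2·-36 + 2·12 = 96
u_6 = -2·96 + 2·-36 = -264
u_7 = -2·-264 + 2·96 = 720
u_8 = -2·720 + 2·-264 = -1968
u_9 = -2·-1968 + 2·720 = 5376
u_10 = -2·5376 + 2·-1968 = -14688
u_11 = -2·-14688 + 2·5376 = 40128
u_12 = -2·40128 + 2·-14688 = -109632
u_13 = -2·-109632 + 2·40128 = 299520
u_14 = -2·299520 + 2·-109632 = -818304
u_15 = -2·-818304 + 2·299520 = 2235648
u_16 = -2·2235648 + 2·-818304 = -6107904
u_17 = -2·-6107904 + 2·2235648 = 16687104
u_18 = -2·16687104 + 2·-6107904 = -45590016
u_19 = -2·-45590016 + 2·16687104 = 124554240
u_20 = -2·124554240 + 2·-45590016 = -340288512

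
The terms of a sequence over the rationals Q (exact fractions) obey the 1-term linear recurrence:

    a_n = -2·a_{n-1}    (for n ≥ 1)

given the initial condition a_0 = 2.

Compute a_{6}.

a_1 = -2·2 = -4
a_2 = -2·-4 = 8
a_3 = -2·8 = -16
a_4 = -2·-16 = 32
a_5 = -2·32 = -64
a_6 = -2·-64 = 128

128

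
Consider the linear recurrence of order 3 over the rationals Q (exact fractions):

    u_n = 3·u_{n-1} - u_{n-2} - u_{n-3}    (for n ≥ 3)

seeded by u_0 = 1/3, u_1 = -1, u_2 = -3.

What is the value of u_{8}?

-2207/3

u_3 = 3·-3 + -1·-1 + -1·1/3 = -25/3
u_4 = 3·-25/3 + -1·-3 + -1·-1 = -21
u_5 = 3·-21 + -1·-25/3 + -1·-3 = -155/3
u_6 = 3·-155/3 + -1·-21 + -1·-25/3 = -377/3
u_7 = 3·-377/3 + -1·-155/3 + -1·-21 = -913/3
u_8 = 3·-913/3 + -1·-377/3 + -1·-155/3 = -2207/3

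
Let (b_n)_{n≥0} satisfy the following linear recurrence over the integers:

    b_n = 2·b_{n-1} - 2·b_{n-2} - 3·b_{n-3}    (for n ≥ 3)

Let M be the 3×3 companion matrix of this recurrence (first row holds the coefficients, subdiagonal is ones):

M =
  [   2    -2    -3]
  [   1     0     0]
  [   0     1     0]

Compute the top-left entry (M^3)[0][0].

-3

(M^3)[0][0] is the top entry after applying M 3 times to the unit state (1, 0, 0). Equivalently it is h_{5} for the auxiliary sequence (h_n) obeying the same recurrence with h_2 = 1 and h_i = 0 for 0 ≤ i < 2:
h_3 = 2·1 + -2·0 + -3·0 = 2
h_4 = 2·2 + -2·1 + -3·0 = 2
h_5 = 2·2 + -2·2 + -3·1 = -3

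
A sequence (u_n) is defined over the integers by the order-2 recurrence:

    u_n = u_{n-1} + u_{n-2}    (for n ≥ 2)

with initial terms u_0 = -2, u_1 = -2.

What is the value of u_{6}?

-26

u_2 = 1·-2 + 1·-2 = -4
u_3 = 1·-4 + 1·-2 = -6
u_4 = 1·-6 + 1·-4 = -10
u_5 = 1·-10 + 1·-6 = -16
u_6 = 1·-16 + 1·-10 = -26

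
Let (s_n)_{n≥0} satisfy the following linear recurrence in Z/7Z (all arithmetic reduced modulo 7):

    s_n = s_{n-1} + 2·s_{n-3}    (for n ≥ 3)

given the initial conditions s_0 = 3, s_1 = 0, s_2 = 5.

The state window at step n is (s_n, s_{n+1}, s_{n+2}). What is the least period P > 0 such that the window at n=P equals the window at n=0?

n=0: window = (3, 0, 5)
n=1: window = (0, 5, 4)
n=2: window = (5, 4, 4)
n=3: window = (4, 4, 0)
n=4: window = (4, 0, 1)
n=5: window = (0, 1, 2)
n=6: window = (1, 2, 2)
n=7: window = (2, 2, 4)
n=8: window = (2, 4, 1)
n=9: window = (4, 1, 5)
n=10: window = (1, 5, 6)
n=11: window = (5, 6, 1)
n=12: window = (6, 1, 4)
n=13: window = (1, 4, 2)
n=14: window = (4, 2, 4)
n=15: window = (2, 4, 5)
n=16: window = (4, 5, 2)
n=17: window = (5, 2, 3)
n=18: window = (2, 3, 6)
n=19: window = (3, 6, 3)
n=20: window = (6, 3, 2)
n=21: window = (3, 2, 0)
n=22: window = (2, 0, 6)
n=23: window = (0, 6, 3)
n=24: window = (6, 3, 3)
n=25: window = (3, 3, 1)
n=26: window = (3, 1, 0)
n=27: window = (1, 0, 6)
n=28: window = (0, 6, 1)
n=29: window = (6, 1, 1)
n=30: window = (1, 1, 6)
n=31: window = (1, 6, 1)
n=32: window = (6, 1, 3)
n=33: window = (1, 3, 1)
n=34: window = (3, 1, 3)
n=35: window = (1, 3, 2)
n=36: window = (3, 2, 4)
n=37: window = (2, 4, 3)
n=38: window = (4, 3, 0)
n=39: window = (3, 0, 1)
n=40: window = (0, 1, 0)
…
n=46: window = (2, 6, 3)
n=47: window = (6, 3, 0)
n=48: window = (3, 0, 5)
window at n=48 equals window at n=0 → period = 48

48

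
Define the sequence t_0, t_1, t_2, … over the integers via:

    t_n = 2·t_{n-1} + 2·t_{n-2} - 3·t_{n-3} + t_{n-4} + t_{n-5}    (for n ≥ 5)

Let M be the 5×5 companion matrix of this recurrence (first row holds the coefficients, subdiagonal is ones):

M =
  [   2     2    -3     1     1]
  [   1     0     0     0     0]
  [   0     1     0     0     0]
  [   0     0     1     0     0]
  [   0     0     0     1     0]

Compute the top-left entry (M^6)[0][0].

189

(M^6)[0][0] is the top entry after applying M 6 times to the unit state (1, 0, 0, 0, 0). Equivalently it is h_{10} for the auxiliary sequence (h_n) obeying the same recurrence with h_4 = 1 and h_i = 0 for 0 ≤ i < 4:
h_5 = 2·1 + 2·0 + -3·0 + 1·0 + 1·0 = 2
h_6 = 2·2 + 2·1 + -3·0 + 1·0 + 1·0 = 6
h_7 = 2·6 + 2·2 + -3·1 + 1·0 + 1·0 = 13
h_8 = 2·13 + 2·6 + -3·2 + 1·1 + 1·0 = 33
h_9 = 2·33 + 2·13 + -3·6 + 1·2 + 1·1 = 77
h_10 = 2·77 + 2·33 + -3·13 + 1·6 + 1·2 = 189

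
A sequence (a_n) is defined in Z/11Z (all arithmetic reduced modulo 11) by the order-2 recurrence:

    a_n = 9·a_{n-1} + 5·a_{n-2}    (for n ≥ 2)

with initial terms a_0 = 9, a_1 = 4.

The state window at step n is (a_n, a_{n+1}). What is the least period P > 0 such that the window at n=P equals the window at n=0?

120

n=0: window = (9, 4)
n=1: window = (4, 4)
n=2: window = (4, 1)
n=3: window = (1, 7)
n=4: window = (7, 2)
n=5: window = (2, 9)
n=6: window = (9, 3)
n=7: window = (3, 6)
n=8: window = (6, 3)
n=9: window = (3, 2)
n=10: window = (2, 0)
n=11: window = (0, 10)
n=12: window = (10, 2)
n=13: window = (2, 2)
n=14: window = (2, 6)
n=15: window = (6, 9)
n=16: window = (9, 1)
n=17: window = (1, 10)
n=18: window = (10, 7)
n=19: window = (7, 3)
n=20: window = (3, 7)
n=21: window = (7, 1)
n=22: window = (1, 0)
n=23: window = (0, 5)
n=24: window = (5, 1)
n=25: window = (1, 1)
n=26: window = (1, 3)
n=27: window = (3, 10)
n=28: window = (10, 6)
n=29: window = (6, 5)
n=30: window = (5, 9)
n=31: window = (9, 7)
n=32: window = (7, 9)
n=33: window = (9, 6)
n=34: window = (6, 0)
n=35: window = (0, 8)
n=36: window = (8, 6)
n=37: window = (6, 6)
n=38: window = (6, 7)
n=39: window = (7, 5)
n=40: window = (5, 3)
…
n=118: window = (4, 0)
n=119: window = (0, 9)
n=120: window = (9, 4)
window at n=120 equals window at n=0 → period = 120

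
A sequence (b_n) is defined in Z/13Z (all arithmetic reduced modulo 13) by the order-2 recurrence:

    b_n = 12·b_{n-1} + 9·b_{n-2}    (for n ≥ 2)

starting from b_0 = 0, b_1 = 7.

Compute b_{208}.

2

b_2 = 12·7 + 9·0 = 6
b_3 = 12·6 + 9·7 = 5
b_4 = 12·5 + 9·6 = 10
b_5 = 12·10 + 9·5 = 9
b_6 = 12·9 + 9·10 = 3
b_7 = 12·3 + 9·9 = 0
b_8 = 12·0 + 9·3 = 1
b_9 = 12·1 + 9·0 = 12
b_10 = 12·12 + 9·1 = 10
b_11 = 12·10 + 9·12 = 7
b_12 = 12·7 + 9·10 = 5
b_13 = 12·5 + 9·7 = 6
b_14 = 12·6 + 9·5 = 0
b_15 = 12·0 + 9·6 = 2
b_16 = 12·2 + 9·0 = 11
b_17 = 12·11 + 9·2 = 7
b_18 = 12·7 + 9·11 = 1
b_19 = 12·1 + 9·7 = 10
b_20 = 12·10 + 9·1 = 12
b_21 = 12·12 + 9·10 = 0
b_22 = 12·0 + 9·12 = 4
b_23 = 12·4 + 9·0 = 9
b_24 = 12·9 + 9·4 = 1
b_25 = 12·1 + 9·9 = 2
b_26 = 12·2 + 9·1 = 7
b_27 = 12·7 + 9·2 = 11
b_28 = 12·11 + 9·7 = 0
b_29 = 12·0 + 9·11 = 8
b_30 = 12·8 + 9·0 = 5
b_31 = 12·5 + 9·8 = 2
b_32 = 12·2 + 9·5 = 4
b_33 = 12·4 + 9·2 = 1
b_34 = 12·1 + 9·4 = 9
b_35 = 12·9 + 9·1 = 0
b_36 = 12·0 + 9·9 = 3
b_37 = 12·3 + 9·0 = 10
b_38 = 12·10 + 9·3 = 4
b_39 = 12·4 + 9·10 = 8
b_40 = 12·8 + 9·4 = 2
b_41 = 12·2 + 9·8 = 5
b_42 = 12·5 + 9·2 = 0
b_43 = 12·0 + 9·5 = 6
b_44 = 12·6 + 9·0 = 7
b_45 = 12·7 + 9·6 = 8
b_46 = 12·8 + 9·7 = 3
b_47 = 12·3 + 9·8 = 4
b_48 = 12·4 + 9·3 = 10
b_49 = 12·10 + 9·4 = 0
b_50 = 12·0 + 9·10 = 12
b_51 = 12·12 + 9·0 = 1
b_52 = 12·1 + 9·12 = 3
b_53 = 12·3 + 9·1 = 6
b_54 = 12·6 + 9·3 = 8
b_55 = 12·8 + 9·6 = 7
b_56 = 12·7 + 9·8 = 0
b_57 = 12·0 + 9·7 = 11
b_58 = 12·11 + 9·0 = 2
b_59 = 12·2 + 9·11 = 6
b_60 = 12·6 + 9·2 = 12
b_61 = 12·12 + 9·6 = 3
b_62 = 12·3 + 9·12 = 1
b_63 = 12·1 + 9·3 = 0
b_64 = 12·0 + 9·1 = 9
b_65 = 12·9 + 9·0 = 4
b_66 = 12·4 + 9·9 = 12
b_67 = 12·12 + 9·4 = 11
b_68 = 12·11 + 9·12 = 6
b_69 = 12·6 + 9·11 = 2
b_70 = 12·2 + 9·6 = 0
b_71 = 12·0 + 9·2 = 5
b_72 = 12·5 + 9·0 = 8
b_73 = 12·8 + 9·5 = 11
b_74 = 12·11 + 9·8 = 9
b_75 = 12·9 + 9·11 = 12
b_76 = 12·12 + 9·9 = 4
b_77 = 12·4 + 9·12 = 0
b_78 = 12·0 + 9·4 = 10
b_79 = 12·10 + 9·0 = 3
b_80 = 12·3 + 9·10 = 9
b_81 = 12·9 + 9·3 = 5
b_82 = 12·5 + 9·9 = 11
b_83 = 12·11 + 9·5 = 8
b_84 = 12·8 + 9·11 = 0
b_85 = 12·0 + 9·8 = 7
(b_84, b_85) = (0, 7) = (b_0, b_1), so the sequence has period 84.
208 ≡ 40 (mod 84), hence b_208 = b_40 = 2.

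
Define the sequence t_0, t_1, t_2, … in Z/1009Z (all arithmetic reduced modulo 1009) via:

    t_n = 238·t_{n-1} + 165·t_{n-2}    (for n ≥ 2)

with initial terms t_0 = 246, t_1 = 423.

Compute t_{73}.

t_2 = 238·423 + 165·246 = 4
t_3 = 238·4 + 165·423 = 117
t_4 = 238·117 + 165·4 = 254
t_5 = 238·254 + 165·117 = 46
t_6 = 238·46 + 165·254 = 390
t_7 = 238·390 + 165·46 = 519
t_8 = 238·519 + 165·390 = 198
t_9 = 238·198 + 165·519 = 580
t_10 = 238·580 + 165·198 = 189
t_11 = 238·189 + 165·580 = 431
t_12 = 238·431 + 165·189 = 575
t_13 = 238·575 + 165·431 = 111
t_14 = 238·111 + 165·575 = 213
t_15 = 238·213 + 165·111 = 397
t_16 = 238·397 + 165·213 = 479
t_17 = 238·479 + 165·397 = 914
t_18 = 238·914 + 165·479 = 930
t_19 = 238·930 + 165·914 = 838
t_20 = 238·838 + 165·930 = 753
t_21 = 238·753 + 165·838 = 658
t_22 = 238·658 + 165·753 = 347
t_23 = 238·347 + 165·658 = 455
t_24 = 238·455 + 165·347 = 69
t_25 = 238·69 + 165·455 = 687
t_26 = 238·687 + 165·69 = 334
t_27 = 238·334 + 165·687 = 128
t_28 = 238·128 + 165·334 = 818
t_29 = 238·818 + 165·128 = 887
t_30 = 238·887 + 165·818 = 998
t_31 = 238·998 + 165·887 = 459
t_32 = 238·459 + 165·998 = 473
t_33 = 238·473 + 165·459 = 635
t_34 = 238·635 + 165·473 = 132
t_35 = 238·132 + 165·635 = 985
t_36 = 238·985 + 165·132 = 933
t_37 = 238·933 + 165·985 = 150
t_38 = 238·150 + 165·933 = 962
t_39 = 238·962 + 165·150 = 447
t_40 = 238·447 + 165·962 = 758
t_41 = 238·758 + 165·447 = 900
t_42 = 238·900 + 165·758 = 246
t_43 = 238·246 + 165·900 = 203
t_44 = 238·203 + 165·246 = 112
t_45 = 238·112 + 165·203 = 620
t_46 = 238·620 + 165·112 = 564
t_47 = 238·564 + 165·620 = 426
t_48 = 238·426 + 165·564 = 720
t_49 = 238·720 + 165·426 = 499
t_50 = 238·499 + 165·720 = 447
t_51 = 238·447 + 165·499 = 38
t_52 = 238·38 + 165·447 = 61
t_53 = 238·61 + 165·38 = 608
t_54 = 238·608 + 165·61 = 392
t_55 = 238·392 + 165·608 = 897
t_56 = 238·897 + 165·392 = 691
t_57 = 238·691 + 165·897 = 682
t_58 = 238·682 + 165·691 = 874
t_59 = 238·874 + 165·682 = 689
t_60 = 238·689 + 165·874 = 447
t_61 = 238·447 + 165·689 = 109
t_62 = 238·109 + 165·447 = 815
t_63 = 238·815 + 165·109 = 65
t_64 = 238·65 + 165·815 = 613
t_65 = 238·613 + 165·65 = 224
t_66 = 238·224 + 165·613 = 80
t_67 = 238·80 + 165·224 = 505
t_68 = 238·505 + 165·80 = 202
t_69 = 238·202 + 165·505 = 231
t_70 = 238·231 + 165·202 = 525
t_71 = 238·525 + 165·231 = 616
t_72 = 238·616 + 165·525 = 154
t_73 = 238·154 + 165·616 = 59

59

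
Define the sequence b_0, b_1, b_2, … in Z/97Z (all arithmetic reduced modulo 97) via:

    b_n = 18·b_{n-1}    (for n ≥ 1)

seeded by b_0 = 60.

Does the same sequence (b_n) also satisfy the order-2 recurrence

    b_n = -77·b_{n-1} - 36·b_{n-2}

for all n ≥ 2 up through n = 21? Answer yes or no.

yes

Terms b_0..b_21: 60, 13, 40, 41, 59, 92, 7, 29, 37, 84, 57, 56, 38, 5, 90, 68, 60, 13, 40, 41, 59, 92
n=2: candidate gives 40, actual b_2 = 40 ✓
n=3: candidate gives 41, actual b_3 = 41 ✓
n=4: candidate gives 59, actual b_4 = 59 ✓
n=5: candidate gives 92, actual b_5 = 92 ✓
n=6: candidate gives 7, actual b_6 = 7 ✓
n=7: candidate gives 29, actual b_7 = 29 ✓
n=8: candidate gives 37, actual b_8 = 37 ✓
n=9: candidate gives 84, actual b_9 = 84 ✓
n=10: candidate gives 57, actual b_10 = 57 ✓
n=11: candidate gives 56, actual b_11 = 56 ✓
n=12: candidate gives 38, actual b_12 = 38 ✓
n=13: candidate gives 5, actual b_13 = 5 ✓
n=14: candidate gives 90, actual b_14 = 90 ✓
n=15: candidate gives 68, actual b_15 = 68 ✓
n=16: candidate gives 60, actual b_16 = 60 ✓
n=17: candidate gives 13, actual b_17 = 13 ✓
n=18: candidate gives 40, actual b_18 = 40 ✓
n=19: candidate gives 41, actual b_19 = 41 ✓
n=20: candidate gives 59, actual b_20 = 59 ✓
n=21: candidate gives 92, actual b_21 = 92 ✓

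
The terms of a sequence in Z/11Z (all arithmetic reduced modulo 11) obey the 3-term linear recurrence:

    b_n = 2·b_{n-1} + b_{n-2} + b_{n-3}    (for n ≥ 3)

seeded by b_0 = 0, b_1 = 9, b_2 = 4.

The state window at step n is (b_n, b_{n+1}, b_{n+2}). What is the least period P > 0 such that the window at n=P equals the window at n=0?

n=0: window = (0, 9, 4)
n=1: window = (9, 4, 6)
n=2: window = (4, 6, 3)
n=3: window = (6, 3, 5)
n=4: window = (3, 5, 8)
n=5: window = (5, 8, 2)
n=6: window = (8, 2, 6)
n=7: window = (2, 6, 0)
n=8: window = (6, 0, 8)
n=9: window = (0, 8, 0)
n=10: window = (8, 0, 8)
n=11: window = (0, 8, 2)
n=12: window = (8, 2, 1)
n=13: window = (2, 1, 1)
n=14: window = (1, 1, 5)
n=15: window = (1, 5, 1)
n=16: window = (5, 1, 8)
n=17: window = (1, 8, 0)
n=18: window = (8, 0, 9)
n=19: window = (0, 9, 4)
window at n=19 equals window at n=0 → period = 19

19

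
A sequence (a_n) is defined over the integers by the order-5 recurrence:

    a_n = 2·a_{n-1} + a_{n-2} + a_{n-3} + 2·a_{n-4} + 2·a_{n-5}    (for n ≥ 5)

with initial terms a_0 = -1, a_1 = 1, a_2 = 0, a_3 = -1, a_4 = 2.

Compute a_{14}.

20325

a_5 = 2·2 + 1·-1 + 1·0 + 2·1 + 2·-1 = 3
a_6 = 2·3 + 1·2 + 1·-1 + 2·0 + 2·1 = 9
a_7 = 2·9 + 1·3 + 1·2 + 2·-1 + 2·0 = 21
a_8 = 2·21 + 1·9 + 1·3 + 2·2 + 2·-1 = 56
a_9 = 2·56 + 1·21 + 1·9 + 2·3 + 2·2 = 152
a_10 = 2·152 + 1·56 + 1·21 + 2·9 + 2·3 = 405
a_11 = 2·405 + 1·152 + 1·56 + 2·21 + 2·9 = 1078
a_12 = 2·1078 + 1·405 + 1·152 + 2·56 + 2·21 = 2867
a_13 = 2·2867 + 1·1078 + 1·405 + 2·152 + 2·56 = 7633
a_14 = 2·7633 + 1·2867 + 1·1078 + 2·405 + 2·152 = 20325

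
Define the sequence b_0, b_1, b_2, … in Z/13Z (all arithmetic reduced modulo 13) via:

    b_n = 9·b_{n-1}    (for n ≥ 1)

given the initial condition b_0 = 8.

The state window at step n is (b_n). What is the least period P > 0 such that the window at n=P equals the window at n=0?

3

n=0: window = (8)
n=1: window = (7)
n=2: window = (11)
n=3: window = (8)
window at n=3 equals window at n=0 → period = 3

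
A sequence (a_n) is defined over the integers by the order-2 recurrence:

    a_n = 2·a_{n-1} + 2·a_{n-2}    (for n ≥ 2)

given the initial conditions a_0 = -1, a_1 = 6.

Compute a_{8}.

a_2 = 2·6 + 2·-1 = 10
a_3 = 2·10 + 2·6 = 32
a_4 = 2·32 + 2·10 = 84
a_5 = 2·84 + 2·32 = 232
a_6 = 2·232 + 2·84 = 632
a_7 = 2·632 + 2·232 = 1728
a_8 = 2·1728 + 2·632 = 4720

4720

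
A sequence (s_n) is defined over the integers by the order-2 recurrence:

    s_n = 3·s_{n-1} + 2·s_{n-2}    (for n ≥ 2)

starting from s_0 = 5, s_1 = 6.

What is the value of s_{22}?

2922185378248

s_2 = 3·6 + 2·5 = 28
s_3 = 3·28 + 2·6 = 96
s_4 = 3·96 + 2·28 = 344
s_5 = 3·344 + 2·96 = 1224
s_6 = 3·1224 + 2·344 = 4360
s_7 = 3·4360 + 2·1224 = 15528
s_8 = 3·15528 + 2·4360 = 55304
s_9 = 3·55304 + 2·15528 = 196968
s_10 = 3·196968 + 2·55304 = 701512
s_11 = 3·701512 + 2·196968 = 2498472
s_12 = 3·2498472 + 2·701512 = 8898440
s_13 = 3·8898440 + 2·2498472 = 31692264
s_14 = 3·31692264 + 2·8898440 = 112873672
s_15 = 3·112873672 + 2·31692264 = 402005544
s_16 = 3·402005544 + 2·112873672 = 1431763976
s_17 = 3·1431763976 + 2·402005544 = 5099303016
s_18 = 3·5099303016 + 2·1431763976 = 18161437000
s_19 = 3·18161437000 + 2·5099303016 = 64682917032
s_20 = 3·64682917032 + 2·18161437000 = 230371625096
s_21 = 3·230371625096 + 2·64682917032 = 820480709352
s_22 = 3·820480709352 + 2·230371625096 = 2922185378248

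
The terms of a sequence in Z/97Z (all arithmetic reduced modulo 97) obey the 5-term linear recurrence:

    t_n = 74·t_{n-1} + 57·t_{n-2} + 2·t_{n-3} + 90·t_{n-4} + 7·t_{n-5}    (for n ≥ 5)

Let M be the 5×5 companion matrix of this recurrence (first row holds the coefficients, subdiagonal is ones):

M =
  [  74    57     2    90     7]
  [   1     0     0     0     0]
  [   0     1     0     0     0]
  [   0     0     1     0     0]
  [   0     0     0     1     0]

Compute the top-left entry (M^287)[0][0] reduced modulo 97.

(M^287)[0][0] is the top entry after applying M 287 times to the unit state (1, 0, 0, 0, 0). Equivalently it is h_{291} for the auxiliary sequence (h_n) obeying the same recurrence with h_4 = 1 and h_i = 0 for 0 ≤ i < 4:
h_5 = 74·1 + 57·0 + 2·0 + 90·0 + 7·0 = 74
h_6 = 74·74 + 57·1 + 2·0 + 90·0 + 7·0 = 4
h_7 = 74·4 + 57·74 + 2·1 + 90·0 + 7·0 = 54
h_8 = 74·54 + 57·4 + 2·74 + 90·1 + 7·0 = 0
h_9 = 74·0 + 57·54 + 2·4 + 90·74 + 7·1 = 53
h_10 = 74·53 + 57·0 + 2·54 + 90·4 + 7·74 = 58
Continuing the recurrence:
  h_11 = 76;  h_12 = 5;  h_13 = 82;  h_14 = 68;  h_15 = 84;  h_16 = 83
  h_17 = 51;  h_18 = 41;  h_19 = 78;  h_20 = 70;  h_21 = 38;  h_22 = 44
  h_23 = 65;  h_24 = 78;  h_25 = 89;  h_26 = 62;  h_27 = 67;  h_28 = 43
  h_29 = 64;  h_30 = 41;  h_31 = 40;  h_32 = 64;  h_33 = 64;  h_34 = 89
  h_35 = 87;  h_36 = 25;  h_37 = 3;  h_38 = 94;  h_39 = 13;  h_40 = 67
  h_41 = 27;  h_42 = 65;  h_43 = 66;  h_44 = 20;  h_45 = 26;  h_46 = 20
  h_47 = 85;  h_48 = 44;  h_49 = 48;  h_50 = 64;  h_51 = 24;  h_52 = 84
  h_53 = 21;  h_54 = 70;  h_55 = 35;  h_56 = 91;  h_57 = 95;  h_58 = 13
  h_59 = 14;  h_60 = 23;  h_61 = 73;  h_62 = 40;  h_63 = 79;  h_64 = 61
  h_65 = 17;  h_66 = 80;  h_67 = 45;  h_68 = 96;  h_69 = 49;  h_70 = 17
  h_71 = 26;  h_72 = 15;  h_73 = 45;  h_74 = 96;  h_75 = 33;  h_76 = 30
  h_77 = 9;  h_78 = 48;  h_79 = 7;  h_80 = 92;  h_81 = 78;  h_82 = 87
  h_83 = 6;  h_84 = 17;  h_85 = 29;  h_86 = 57;  h_87 = 70;  h_88 = 68
  h_89 = 31;  h_90 = 3;  h_91 = 94;  h_92 = 25;  h_93 = 4;  h_94 = 68
  h_95 = 17;  h_96 = 96;  h_97 = 14;  h_98 = 80;  h_99 = 89;  h_100 = 48
  h_101 = 47;  h_102 = 13;  h_103 = 85;  h_104 = 40;  h_105 = 78;  h_106 = 21
  h_107 = 47;  h_108 = 5;  h_109 = 12;  h_110 = 17;  h_111 = 24;  h_112 = 56
  h_113 = 65;  h_114 = 61;  h_115 = 37;  h_116 = 10;  h_117 = 95;  h_118 = 39
  h_119 = 50;  h_120 = 94;  h_121 = 74;  h_122 = 74;  h_123 = 8;  h_124 = 91
  h_125 = 9;  h_126 = 49;  h_127 = 30;  h_128 = 85;  h_129 = 39;  h_130 = 42
  h_131 = 8;  h_132 = 60;  h_133 = 64;  h_134 = 3;  h_135 = 57;  h_136 = 79
  h_137 = 52;  h_138 = 65;  h_139 = 85;  h_140 = 51;  h_141 = 14;  h_142 = 45
  h_143 = 16;  h_144 = 38;  h_145 = 96;  h_146 = 64;  h_147 = 11;  h_148 = 38
  h_149 = 57;  h_150 = 34;  h_151 = 4;  h_152 = 25;  h_153 = 73;  h_154 = 12
  h_155 = 71;  h_156 = 20;  h_157 = 74;  h_158 = 7;  h_159 = 95;  h_160 = 77
  h_161 = 79;  h_162 = 30;  h_163 = 53;  h_164 = 96;  h_165 = 83;  h_166 = 35
  h_167 = 77;  h_168 = 89;  h_169 = 78;  h_170 = 83;  h_171 = 93;  h_172 = 45
  h_173 = 47;  h_174 = 83;  h_175 = 14;  h_176 = 86;  h_177 = 39;  h_178 = 95
  h_179 = 14;  h_180 = 11;  h_181 = 94;  h_182 = 41;  h_183 = 57;  h_184 = 71
  h_185 = 50;  h_186 = 84;  h_187 = 75;  h_188 = 58;  h_189 = 55;  h_190 = 13
  h_191 = 8;  h_192 = 10;  h_193 = 79;  h_194 = 33;  h_195 = 16;  h_196 = 8
  h_197 = 20;  h_198 = 59;  h_199 = 15;  h_200 = 10;  h_201 = 77;  h_202 = 11
  h_203 = 2;  h_204 = 91;  h_205 = 96;  h_206 = 50;  h_207 = 8;  h_208 = 4
  h_209 = 41;  h_210 = 11;  h_211 = 58;  h_212 = 82;  h_213 = 19;  h_214 = 4
  h_215 = 50;  h_216 = 15;  h_217 = 44;  h_218 = 48;  h_219 = 45;  h_220 = 94
  h_221 = 5;  h_222 = 67;  h_223 = 20;  h_224 = 19;  h_225 = 5;  h_226 = 89
  h_227 = 60;  h_228 = 24;  h_229 = 40;  h_230 = 77;  h_231 = 81;  h_232 = 45
  h_233 = 35;  h_234 = 14;  h_235 = 86;  h_236 = 15;  h_237 = 96;  h_238 = 33
  h_239 = 68;  h_240 = 36;  h_241 = 25;  h_242 = 17;  h_243 = 85;  h_244 = 64
  h_245 = 89;  h_246 = 81;  h_247 = 49;  h_248 = 32;  h_249 = 7;  h_250 = 71
  h_251 = 24;  h_252 = 39;  h_253 = 12;  h_254 = 92;  h_255 = 42;  h_256 = 26
  h_257 = 35;  h_258 = 7;  h_259 = 5;  h_260 = 78;  h_261 = 91;  h_262 = 37
  h_263 = 44;  h_264 = 89;  h_265 = 56;  h_266 = 80;  h_267 = 26;  h_268 = 73
  h_269 = 0;  h_270 = 68;  h_271 = 27;  h_272 = 16;  h_273 = 72;  h_274 = 95
  h_275 = 7;  h_276 = 43;  h_277 = 81;  h_278 = 53;  h_279 = 26;  h_280 = 5
  h_281 = 43;  h_282 = 29;  h_283 = 43;  h_284 = 24;  h_285 = 42;  h_286 = 4
  h_287 = 21;  h_288 = 59;  h_289 = 13
h_290 = 74·13 + 57·59 + 2·21 + 90·4 + 7·42 = 74
h_291 = 74·74 + 57·13 + 2·59 + 90·21 + 7·4 = 8

8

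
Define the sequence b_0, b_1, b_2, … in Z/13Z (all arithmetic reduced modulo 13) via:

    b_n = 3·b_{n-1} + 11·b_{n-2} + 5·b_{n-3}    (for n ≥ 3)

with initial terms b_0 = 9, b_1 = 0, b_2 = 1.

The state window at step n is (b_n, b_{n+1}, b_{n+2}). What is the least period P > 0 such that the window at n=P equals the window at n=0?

n=0: window = (9, 0, 1)
n=1: window = (0, 1, 9)
n=2: window = (1, 9, 12)
n=3: window = (9, 12, 10)
n=4: window = (12, 10, 12)
n=5: window = (10, 12, 11)
n=6: window = (12, 11, 7)
n=7: window = (11, 7, 7)
n=8: window = (7, 7, 10)
n=9: window = (7, 10, 12)
n=10: window = (10, 12, 12)
n=11: window = (12, 12, 10)
n=12: window = (12, 10, 1)
n=13: window = (10, 1, 4)
n=14: window = (1, 4, 8)
n=15: window = (4, 8, 8)
n=16: window = (8, 8, 2)
n=17: window = (8, 2, 4)
n=18: window = (2, 4, 9)
n=19: window = (4, 9, 3)
n=20: window = (9, 3, 11)
n=21: window = (3, 11, 7)
n=22: window = (11, 7, 1)
n=23: window = (7, 1, 5)
n=24: window = (1, 5, 9)
n=25: window = (5, 9, 9)
n=26: window = (9, 9, 8)
n=27: window = (9, 8, 12)
n=28: window = (8, 12, 0)
n=29: window = (12, 0, 3)
n=30: window = (0, 3, 4)
n=31: window = (3, 4, 6)
n=32: window = (4, 6, 12)
n=33: window = (6, 12, 5)
n=34: window = (12, 5, 8)
n=35: window = (5, 8, 9)
n=36: window = (8, 9, 10)
n=37: window = (9, 10, 0)
n=38: window = (10, 0, 12)
n=39: window = (0, 12, 8)
n=40: window = (12, 8, 0)
…
n=166: window = (6, 9, 9)
n=167: window = (9, 9, 0)
n=168: window = (9, 0, 1)
window at n=168 equals window at n=0 → period = 168

168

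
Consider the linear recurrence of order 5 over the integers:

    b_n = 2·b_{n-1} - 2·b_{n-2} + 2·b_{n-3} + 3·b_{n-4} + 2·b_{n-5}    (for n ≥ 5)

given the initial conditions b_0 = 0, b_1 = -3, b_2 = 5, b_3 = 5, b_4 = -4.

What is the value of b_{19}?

-5107

b_5 = 2·-4 + -2·5 + 2·5 + 3·-3 + 2·0 = -17
b_6 = 2·-17 + -2·-4 + 2·5 + 3·5 + 2·-3 = -7
b_7 = 2·-7 + -2·-17 + 2·-4 + 3·5 + 2·5 = 37
b_8 = 2·37 + -2·-7 + 2·-17 + 3·-4 + 2·5 = 52
b_9 = 2·52 + -2·37 + 2·-7 + 3·-17 + 2·-4 = -43
b_10 = 2·-43 + -2·52 + 2·37 + 3·-7 + 2·-17 = -171
b_11 = 2·-171 + -2·-43 + 2·52 + 3·37 + 2·-7 = -55
b_12 = 2·-55 + -2·-171 + 2·-43 + 3·52 + 2·37 = 376
b_13 = 2·376 + -2·-55 + 2·-171 + 3·-43 + 2·52 = 495
b_14 = 2·495 + -2·376 + 2·-55 + 3·-171 + 2·-43 = -471
b_15 = 2·-471 + -2·495 + 2·376 + 3·-55 + 2·-171 = -1687
b_16 = 2·-1687 + -2·-471 + 2·495 + 3·376 + 2·-55 = -424
b_17 = 2·-424 + -2·-1687 + 2·-471 + 3·495 + 2·376 = 3821
b_18 = 2·3821 + -2·-424 + 2·-1687 + 3·-471 + 2·495 = 4693
b_19 = 2·4693 + -2·3821 + 2·-424 + 3·-1687 + 2·-471 = -5107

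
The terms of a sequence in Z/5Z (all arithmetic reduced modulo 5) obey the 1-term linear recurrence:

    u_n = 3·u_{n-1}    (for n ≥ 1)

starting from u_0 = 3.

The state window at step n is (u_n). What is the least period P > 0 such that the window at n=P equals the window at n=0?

n=0: window = (3)
n=1: window = (4)
n=2: window = (2)
n=3: window = (1)
n=4: window = (3)
window at n=4 equals window at n=0 → period = 4

4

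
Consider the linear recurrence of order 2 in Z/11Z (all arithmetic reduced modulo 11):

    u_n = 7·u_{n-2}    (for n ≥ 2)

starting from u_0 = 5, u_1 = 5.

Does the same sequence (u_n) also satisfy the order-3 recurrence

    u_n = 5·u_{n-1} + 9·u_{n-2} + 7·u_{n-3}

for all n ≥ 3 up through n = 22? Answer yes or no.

Terms u_0..u_22: 5, 5, 2, 2, 3, 3, 10, 10, 4, 4, 6, 6, 9, 9, 8, 8, 1, 1, 7, 7, 5, 5, 2
n=3: candidate gives 2, actual u_3 = 2 ✓
n=4: candidate gives 8, actual u_4 = 3 ✗

no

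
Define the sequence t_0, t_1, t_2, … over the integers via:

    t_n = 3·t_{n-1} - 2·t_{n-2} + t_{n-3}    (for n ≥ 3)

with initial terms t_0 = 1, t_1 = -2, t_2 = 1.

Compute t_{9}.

1293

t_3 = 3·1 + -2·-2 + 1·1 = 8
t_4 = 3·8 + -2·1 + 1·-2 = 20
t_5 = 3·20 + -2·8 + 1·1 = 45
t_6 = 3·45 + -2·20 + 1·8 = 103
t_7 = 3·103 + -2·45 + 1·20 = 239
t_8 = 3·239 + -2·103 + 1·45 = 556
t_9 = 3·556 + -2·239 + 1·103 = 1293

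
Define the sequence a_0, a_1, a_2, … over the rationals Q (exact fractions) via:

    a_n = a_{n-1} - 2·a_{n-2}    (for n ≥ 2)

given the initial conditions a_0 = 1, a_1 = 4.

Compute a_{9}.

-62

a_2 = 1·4 + -2·1 = 2
a_3 = 1·2 + -2·4 = -6
a_4 = 1·-6 + -2·2 = -10
a_5 = 1·-10 + -2·-6 = 2
a_6 = 1·2 + -2·-10 = 22
a_7 = 1·22 + -2·2 = 18
a_8 = 1·18 + -2·22 = -26
a_9 = 1·-26 + -2·18 = -62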